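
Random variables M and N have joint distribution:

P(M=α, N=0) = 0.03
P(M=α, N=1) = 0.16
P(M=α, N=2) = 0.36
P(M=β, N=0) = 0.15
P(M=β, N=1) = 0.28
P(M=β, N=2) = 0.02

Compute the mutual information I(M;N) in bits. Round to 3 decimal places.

Marginals: p(M) = (0.5500, 0.4500), p(N) = (0.1800, 0.4400, 0.3800).
I(M;N) = H(M) + H(N) − H(M,N).
H(M) = 0.9928, H(N) = 1.4969, H(M,N) = 2.1430.
I(M;N) = 0.9928 + 1.4969 − 2.1430 = 0.347 bits.

0.347 bits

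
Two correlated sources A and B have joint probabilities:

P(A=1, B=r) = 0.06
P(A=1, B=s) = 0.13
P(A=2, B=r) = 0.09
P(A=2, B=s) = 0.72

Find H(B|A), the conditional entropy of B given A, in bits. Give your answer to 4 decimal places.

0.5786 bits

Marginals: p(A) = (0.1900, 0.8100), p(B) = (0.1500, 0.8500).
H(B|A) = Σ p(A) · H(B|A=·).
  A=1: p=0.1900, H(B|A=1) = 0.8997
  A=2: p=0.8100, H(B|A=2) = 0.5033
Weighted sum = 0.5786 bits.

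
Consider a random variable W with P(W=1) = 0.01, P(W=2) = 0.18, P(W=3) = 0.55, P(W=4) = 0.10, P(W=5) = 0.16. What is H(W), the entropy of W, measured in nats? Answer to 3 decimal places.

1.207 nats

H(W) = −Σ p·ln p.
  −(0.01)·ln(0.01) = 0.0461
  −(0.18)·ln(0.18) = 0.3087
  −(0.55)·ln(0.55) = 0.3288
  −(0.10)·ln(0.10) = 0.2303
  −(0.16)·ln(0.16) = 0.2932
Sum: 0.0461 + 0.3087 + 0.3288 + 0.2303 + 0.2932 = 1.207 nats.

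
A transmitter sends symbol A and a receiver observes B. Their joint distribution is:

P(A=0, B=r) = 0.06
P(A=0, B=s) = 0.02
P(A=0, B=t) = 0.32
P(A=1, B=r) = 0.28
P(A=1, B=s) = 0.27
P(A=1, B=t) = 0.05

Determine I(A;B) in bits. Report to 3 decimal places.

0.426 bits

Marginals: p(A) = (0.4000, 0.6000), p(B) = (0.3400, 0.2900, 0.3700).
I(A;B) = Σ p(x,y)·log₂[p(x,y)/(p(x)p(y))].
  (0,r): 0.06·log₂(0.4412) = -0.0708
  (0,s): 0.02·log₂(0.1724) = -0.0507
  (0,t): 0.32·log₂(2.1622) = 0.3560
  (1,r): 0.28·log₂(1.3725) = 0.1279
  (1,s): 0.27·log₂(1.5517) = 0.1711
  (1,t): 0.05·log₂(0.2252) = -0.1075
Sum = 0.426 bits.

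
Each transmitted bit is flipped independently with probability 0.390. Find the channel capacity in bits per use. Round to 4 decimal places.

Binary symmetric channel: C = 1 − h₂(ε) where h₂ is the binary entropy function.
h₂(0.390) = −0.390·log₂0.390 − 0.610·log₂0.610 = 0.9648.
C = 1 − 0.9648 = 0.0352 bits per channel use.

0.0352 bits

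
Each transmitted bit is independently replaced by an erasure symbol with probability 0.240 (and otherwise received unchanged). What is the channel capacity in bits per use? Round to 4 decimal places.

0.7600 bits

Binary erasure channel: capacity C = 1 − ε.
C = 1 − 0.240 = 0.7600 bits per channel use.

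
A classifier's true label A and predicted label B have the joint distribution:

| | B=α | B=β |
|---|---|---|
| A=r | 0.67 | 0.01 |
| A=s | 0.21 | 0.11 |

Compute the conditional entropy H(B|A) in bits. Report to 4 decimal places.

Marginals: p(A) = (0.6800, 0.3200), p(B) = (0.8800, 0.1200).
H(B|A) = Σ p(A) · H(B|A=·).
  A=r: p=0.6800, H(B|A=r) = 0.1106
  A=s: p=0.3200, H(B|A=s) = 0.9284
Weighted sum = 0.3723 bits.

0.3723 bits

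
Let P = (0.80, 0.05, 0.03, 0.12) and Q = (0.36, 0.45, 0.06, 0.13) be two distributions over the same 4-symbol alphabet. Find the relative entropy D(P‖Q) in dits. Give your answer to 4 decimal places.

0.2165 dits

D(P‖Q) = Σ p·log₁₀(p/q).
  0.80·log₁₀(0.80/0.36) = 0.27743
  0.05·log₁₀(0.05/0.45) = -0.04771
  0.03·log₁₀(0.03/0.06) = -0.00903
  0.12·log₁₀(0.12/0.13) = -0.00417
D(P‖Q) = 0.2165 dits.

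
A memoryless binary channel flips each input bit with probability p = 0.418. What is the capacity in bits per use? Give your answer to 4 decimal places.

0.0195 bits

Binary symmetric channel: C = 1 − h₂(ε) where h₂ is the binary entropy function.
h₂(0.418) = −0.418·log₂0.418 − 0.582·log₂0.582 = 0.9805.
C = 1 − 0.9805 = 0.0195 bits per channel use.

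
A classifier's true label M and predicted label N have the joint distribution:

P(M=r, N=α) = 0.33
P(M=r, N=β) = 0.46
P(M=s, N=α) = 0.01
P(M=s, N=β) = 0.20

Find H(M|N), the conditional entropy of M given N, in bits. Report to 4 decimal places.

Chain rule: H(M|N) = H(M,N) − H(N).
Marginals: p(M) = (0.7900, 0.2100), p(N) = (0.3400, 0.6600).
H(M,N) = 1.5740 bits; H(N) = 0.9248 bits.
H(M|N) = 1.5740 − 0.9248 = 0.6492 bits.

0.6492 bits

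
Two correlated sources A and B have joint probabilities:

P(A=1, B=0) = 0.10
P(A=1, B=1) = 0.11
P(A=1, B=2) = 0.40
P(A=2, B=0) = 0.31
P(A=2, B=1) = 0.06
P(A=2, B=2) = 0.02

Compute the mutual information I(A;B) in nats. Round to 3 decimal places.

0.250 nats

Marginals: p(A) = (0.6100, 0.3900), p(B) = (0.4100, 0.1700, 0.4200).
I(A;B) = H(A) + H(B) − H(A,B).
H(A) = 0.6687, H(B) = 1.0311, H(A,B) = 1.4497.
I(A;B) = 0.6687 + 1.0311 − 1.4497 = 0.250 nats.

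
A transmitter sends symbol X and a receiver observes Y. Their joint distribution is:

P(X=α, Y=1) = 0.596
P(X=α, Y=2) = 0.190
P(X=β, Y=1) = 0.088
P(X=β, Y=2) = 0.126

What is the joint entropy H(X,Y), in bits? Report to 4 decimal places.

1.5853 bits

H(X,Y) = −Σ p(x,y)·log₂ p(x,y) over all 4 cells.
  cell (α,1): −0.596·log₂0.596 = 0.44498
  cell (α,2): −0.190·log₂0.190 = 0.45523
  cell (β,1): −0.088·log₂0.088 = 0.30856
  cell (β,2): −0.126·log₂0.126 = 0.37655
Sum = 1.5853 bits.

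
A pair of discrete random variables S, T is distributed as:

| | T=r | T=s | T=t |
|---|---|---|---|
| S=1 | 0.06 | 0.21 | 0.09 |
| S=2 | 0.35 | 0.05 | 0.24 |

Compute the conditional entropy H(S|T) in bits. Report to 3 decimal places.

Chain rule: H(S|T) = H(S,T) − H(T).
Marginals: p(S) = (0.3600, 0.6400), p(T) = (0.4100, 0.2600, 0.3300).
H(S,T) = 2.2693 bits; H(T) = 1.5605 bits.
H(S|T) = 2.2693 − 1.5605 = 0.709 bits.

0.709 bits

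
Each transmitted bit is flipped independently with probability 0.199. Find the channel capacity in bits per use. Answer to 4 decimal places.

0.2801 bits

Binary symmetric channel: C = 1 − h₂(ε) where h₂ is the binary entropy function.
h₂(0.199) = −0.199·log₂0.199 − 0.801·log₂0.801 = 0.7199.
C = 1 − 0.7199 = 0.2801 bits per channel use.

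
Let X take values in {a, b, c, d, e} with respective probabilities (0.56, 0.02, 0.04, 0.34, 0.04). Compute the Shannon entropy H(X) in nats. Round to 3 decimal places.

1.027 nats

H(X) = −Σ p·ln p.
  −(0.56)·ln(0.56) = 0.3247
  −(0.02)·ln(0.02) = 0.0782
  −(0.04)·ln(0.04) = 0.1288
  −(0.34)·ln(0.34) = 0.3668
  −(0.04)·ln(0.04) = 0.1288
Sum: 0.3247 + 0.0782 + 0.1288 + 0.3668 + 0.1288 = 1.027 nats.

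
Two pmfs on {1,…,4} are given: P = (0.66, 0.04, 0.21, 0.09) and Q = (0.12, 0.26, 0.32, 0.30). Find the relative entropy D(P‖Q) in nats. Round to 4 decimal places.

0.8534 nats

D(P‖Q) = Σ p·ln(p/q).
  0.66·ln(0.66/0.12) = 1.12513
  0.04·ln(0.04/0.26) = -0.07487
  0.21·ln(0.21/0.32) = -0.08845
  0.09·ln(0.09/0.30) = -0.10836
D(P‖Q) = 0.8534 nats.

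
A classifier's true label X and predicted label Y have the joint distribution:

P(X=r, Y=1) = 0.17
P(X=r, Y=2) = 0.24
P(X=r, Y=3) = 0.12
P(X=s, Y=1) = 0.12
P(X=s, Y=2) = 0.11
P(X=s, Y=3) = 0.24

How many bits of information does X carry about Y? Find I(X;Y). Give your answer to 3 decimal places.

0.069 bits

Marginals: p(X) = (0.5300, 0.4700), p(Y) = (0.2900, 0.3500, 0.3600).
I(X;Y) = Σ p(x,y)·log₂[p(x,y)/(p(x)p(y))].
  (r,1): 0.17·log₂(1.1061) = 0.0247
  (r,2): 0.24·log₂(1.2938) = 0.0892
  (r,3): 0.12·log₂(0.6289) = -0.0803
  (s,1): 0.12·log₂(0.8804) = -0.0221
  (s,2): 0.11·log₂(0.6687) = -0.0639
  (s,3): 0.24·log₂(1.4184) = 0.1210
Sum = 0.069 bits.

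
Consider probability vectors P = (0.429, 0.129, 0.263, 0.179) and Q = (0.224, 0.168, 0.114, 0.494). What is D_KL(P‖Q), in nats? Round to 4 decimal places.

0.2828 nats

D(P‖Q) = Σ p·ln(p/q).
  0.429·ln(0.429/0.224) = 0.27877
  0.129·ln(0.129/0.168) = -0.03408
  0.263·ln(0.263/0.114) = 0.21986
  0.179·ln(0.179/0.494) = -0.18171
D(P‖Q) = 0.2828 nats.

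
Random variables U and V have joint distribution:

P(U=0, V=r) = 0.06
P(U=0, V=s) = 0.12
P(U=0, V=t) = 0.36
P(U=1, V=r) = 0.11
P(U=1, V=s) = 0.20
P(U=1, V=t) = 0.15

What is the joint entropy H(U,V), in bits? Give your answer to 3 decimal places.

2.366 bits

H(U,V) = −Σ p(x,y)·log₂ p(x,y) over all 6 cells.
  cell (0,r): −0.06·log₂0.06 = 0.2435
  cell (0,s): −0.12·log₂0.12 = 0.3671
  cell (0,t): −0.36·log₂0.36 = 0.5306
  cell (1,r): −0.11·log₂0.11 = 0.3503
  cell (1,s): −0.20·log₂0.20 = 0.4644
  cell (1,t): −0.15·log₂0.15 = 0.4105
Sum = 2.366 bits.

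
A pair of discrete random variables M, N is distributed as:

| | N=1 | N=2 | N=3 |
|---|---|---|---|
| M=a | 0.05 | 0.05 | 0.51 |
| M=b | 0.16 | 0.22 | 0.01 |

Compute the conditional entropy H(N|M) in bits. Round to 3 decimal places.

0.933 bits

Chain rule: H(N|M) = H(M,N) − H(M).
Marginals: p(M) = (0.6100, 0.3900), p(N) = (0.2100, 0.2700, 0.5200).
H(M,N) = 1.8977 bits; H(M) = 0.9648 bits.
H(N|M) = 1.8977 − 0.9648 = 0.933 bits.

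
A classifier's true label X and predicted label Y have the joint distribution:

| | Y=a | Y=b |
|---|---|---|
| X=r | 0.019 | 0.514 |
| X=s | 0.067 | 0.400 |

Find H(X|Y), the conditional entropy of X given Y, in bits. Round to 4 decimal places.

Chain rule: H(X|Y) = H(X,Y) − H(Y).
Marginals: p(X) = (0.5330, 0.4670), p(Y) = (0.0860, 0.9140).
H(X,Y) = 1.3922 bits; H(Y) = 0.4230 bits.
H(X|Y) = 1.3922 − 0.4230 = 0.9692 bits.

0.9692 bits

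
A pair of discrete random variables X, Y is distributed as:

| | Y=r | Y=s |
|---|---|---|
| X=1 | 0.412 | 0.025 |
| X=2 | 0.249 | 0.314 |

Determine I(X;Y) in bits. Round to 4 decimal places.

0.2281 bits

Marginals: p(X) = (0.4370, 0.5630), p(Y) = (0.6610, 0.3390).
I(X;Y) = H(X) + H(Y) − H(X,Y).
H(X) = 0.9885, H(Y) = 0.9239, H(X,Y) = 1.6843.
I(X;Y) = 0.9885 + 0.9239 − 1.6843 = 0.2281 bits.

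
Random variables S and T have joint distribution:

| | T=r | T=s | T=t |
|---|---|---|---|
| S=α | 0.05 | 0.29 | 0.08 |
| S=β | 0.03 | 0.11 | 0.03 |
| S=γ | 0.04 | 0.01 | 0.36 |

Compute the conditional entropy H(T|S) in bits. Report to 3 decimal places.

0.975 bits

Marginals: p(S) = (0.4200, 0.1700, 0.4100), p(T) = (0.1200, 0.4100, 0.4700).
H(T|S) = Σ p(S) · H(T|S=·).
  S=α: p=0.4200, H(T|S=α) = 1.1901
  S=β: p=0.1700, H(T|S=β) = 1.2896
  S=γ: p=0.4100, H(T|S=γ) = 0.6230
Weighted sum = 0.975 bits.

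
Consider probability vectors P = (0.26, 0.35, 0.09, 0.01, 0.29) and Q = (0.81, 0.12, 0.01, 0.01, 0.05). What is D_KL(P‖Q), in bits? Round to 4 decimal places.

1.1350 bits

D(P‖Q) = Σ p·log₂(p/q).
  0.26·log₂(0.26/0.81) = -0.42625
  0.35·log₂(0.35/0.12) = 0.54051
  0.09·log₂(0.09/0.01) = 0.28529
  0.01·log₂(0.01/0.01) = 0.00000
  0.29·log₂(0.29/0.05) = 0.73546
D(P‖Q) = 1.1350 bits.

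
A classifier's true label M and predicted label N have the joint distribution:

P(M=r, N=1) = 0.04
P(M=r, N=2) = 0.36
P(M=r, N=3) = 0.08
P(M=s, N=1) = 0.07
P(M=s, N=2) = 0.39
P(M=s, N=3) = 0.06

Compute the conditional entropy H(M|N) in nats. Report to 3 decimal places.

0.687 nats

Marginals: p(M) = (0.4800, 0.5200), p(N) = (0.1100, 0.7500, 0.1400).
H(M|N) = Σ p(N) · H(M|N=·).
  N=1: p=0.1100, H(M|N=1) = 0.6555
  N=2: p=0.7500, H(M|N=2) = 0.6923
  N=3: p=0.1400, H(M|N=3) = 0.6829
Weighted sum = 0.687 nats.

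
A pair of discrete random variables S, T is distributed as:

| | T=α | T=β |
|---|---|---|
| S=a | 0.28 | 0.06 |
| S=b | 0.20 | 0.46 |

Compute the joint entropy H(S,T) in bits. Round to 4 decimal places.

H(S,T) = −Σ p(x,y)·log₂ p(x,y) over all 4 cells.
  cell (a,α): −0.28·log₂0.28 = 0.51422
  cell (a,β): −0.06·log₂0.06 = 0.24353
  cell (b,α): −0.20·log₂0.20 = 0.46439
  cell (b,β): −0.46·log₂0.46 = 0.51534
Sum = 1.7375 bits.

1.7375 bits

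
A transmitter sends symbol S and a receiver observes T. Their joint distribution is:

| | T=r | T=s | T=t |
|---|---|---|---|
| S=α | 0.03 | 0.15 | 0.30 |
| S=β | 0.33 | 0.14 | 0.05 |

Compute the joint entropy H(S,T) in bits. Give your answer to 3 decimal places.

H(S,T) = −Σ p(x,y)·log₂ p(x,y) over all 6 cells.
  cell (α,r): −0.03·log₂0.03 = 0.1518
  cell (α,s): −0.15·log₂0.15 = 0.4105
  cell (α,t): −0.30·log₂0.30 = 0.5211
  cell (β,r): −0.33·log₂0.33 = 0.5278
  cell (β,s): −0.14·log₂0.14 = 0.3971
  cell (β,t): −0.05·log₂0.05 = 0.2161
Sum = 2.224 bits.

2.224 bits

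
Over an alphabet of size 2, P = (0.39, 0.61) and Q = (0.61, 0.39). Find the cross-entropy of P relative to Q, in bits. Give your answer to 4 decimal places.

1.1068 bits

H(P,Q) = −Σ p·log₂ q.
  −0.39·log₂(0.61) = 0.27812
  −0.61·log₂(0.39) = 0.82866
H(P,Q) = 1.1068 bits.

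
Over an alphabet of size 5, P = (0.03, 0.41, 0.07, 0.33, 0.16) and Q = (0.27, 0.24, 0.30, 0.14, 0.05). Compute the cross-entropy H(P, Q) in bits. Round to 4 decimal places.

2.6500 bits

H(P,Q) = −Σ p·log₂ q.
  −0.03·log₂(0.27) = 0.05667
  −0.41·log₂(0.24) = 0.84415
  −0.07·log₂(0.30) = 0.12159
  −0.33·log₂(0.14) = 0.93605
  −0.16·log₂(0.05) = 0.69151
H(P,Q) = 2.6500 bits.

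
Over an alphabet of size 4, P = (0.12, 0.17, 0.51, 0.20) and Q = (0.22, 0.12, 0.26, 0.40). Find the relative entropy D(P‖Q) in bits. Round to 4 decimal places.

D(P‖Q) = Σ p·log₂(p/q).
  0.12·log₂(0.12/0.22) = -0.10494
  0.17·log₂(0.17/0.12) = 0.08543
  0.51·log₂(0.51/0.26) = 0.49571
  0.20·log₂(0.20/0.40) = -0.20000
D(P‖Q) = 0.2762 bits.

0.2762 bits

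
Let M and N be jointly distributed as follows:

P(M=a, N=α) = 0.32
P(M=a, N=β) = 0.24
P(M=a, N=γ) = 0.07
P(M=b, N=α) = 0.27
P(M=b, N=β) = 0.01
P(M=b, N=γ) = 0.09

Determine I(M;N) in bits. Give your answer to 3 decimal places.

0.145 bits

Marginals: p(M) = (0.6300, 0.3700), p(N) = (0.5900, 0.2500, 0.1600).
I(M;N) = Σ p(x,y)·log₂[p(x,y)/(p(x)p(y))].
  (a,α): 0.32·log₂(0.8609) = -0.0691
  (a,β): 0.24·log₂(1.5238) = 0.1458
  (a,γ): 0.07·log₂(0.6944) = -0.0368
  (b,α): 0.27·log₂(1.2368) = 0.0828
  (b,β): 0.01·log₂(0.1081) = -0.0321
  (b,γ): 0.09·log₂(1.5203) = 0.0544
Sum = 0.145 bits.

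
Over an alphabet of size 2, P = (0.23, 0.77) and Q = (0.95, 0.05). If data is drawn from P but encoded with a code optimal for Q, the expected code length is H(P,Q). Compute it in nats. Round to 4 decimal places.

2.3185 nats

H(P,Q) = −Σ p·ln q.
  −0.23·ln(0.95) = 0.01180
  −0.77·ln(0.05) = 2.30671
H(P,Q) = 2.3185 nats.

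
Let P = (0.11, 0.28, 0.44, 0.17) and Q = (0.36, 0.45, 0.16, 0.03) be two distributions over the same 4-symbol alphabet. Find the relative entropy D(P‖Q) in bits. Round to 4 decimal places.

0.6878 bits

D(P‖Q) = Σ p·log₂(p/q).
  0.11·log₂(0.11/0.36) = -0.18815
  0.28·log₂(0.28/0.45) = -0.19166
  0.44·log₂(0.44/0.16) = 0.64215
  0.17·log₂(0.17/0.03) = 0.42543
D(P‖Q) = 0.6878 bits.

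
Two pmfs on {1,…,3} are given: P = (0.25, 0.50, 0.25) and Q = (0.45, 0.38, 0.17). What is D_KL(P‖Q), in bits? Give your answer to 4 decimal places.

D(P‖Q) = Σ p·log₂(p/q).
  0.25·log₂(0.25/0.45) = -0.21200
  0.50·log₂(0.50/0.38) = 0.19796
  0.25·log₂(0.25/0.17) = 0.13910
D(P‖Q) = 0.1251 bits.

0.1251 bits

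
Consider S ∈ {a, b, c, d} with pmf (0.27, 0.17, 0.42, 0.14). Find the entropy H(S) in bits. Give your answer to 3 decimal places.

H(S) = −Σ p·log₂ p.
  −(0.27)·log₂(0.27) = 0.5100
  −(0.17)·log₂(0.17) = 0.4346
  −(0.42)·log₂(0.42) = 0.5256
  −(0.14)·log₂(0.14) = 0.3971
Sum: 0.5100 + 0.4346 + 0.5256 + 0.3971 = 1.867 bits.

1.867 bits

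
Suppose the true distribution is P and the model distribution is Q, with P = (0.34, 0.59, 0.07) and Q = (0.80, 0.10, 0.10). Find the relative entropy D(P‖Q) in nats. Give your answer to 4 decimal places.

0.7313 nats

D(P‖Q) = Σ p·ln(p/q).
  0.34·ln(0.34/0.80) = -0.29093
  0.59·ln(0.59/0.10) = 1.04722
  0.07·ln(0.07/0.10) = -0.02497
D(P‖Q) = 0.7313 nats.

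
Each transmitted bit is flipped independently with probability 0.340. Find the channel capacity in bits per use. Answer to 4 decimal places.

Binary symmetric channel: C = 1 − h₂(ε) where h₂ is the binary entropy function.
h₂(0.340) = −0.340·log₂0.340 − 0.660·log₂0.660 = 0.9248.
C = 1 − 0.9248 = 0.0752 bits per channel use.

0.0752 bits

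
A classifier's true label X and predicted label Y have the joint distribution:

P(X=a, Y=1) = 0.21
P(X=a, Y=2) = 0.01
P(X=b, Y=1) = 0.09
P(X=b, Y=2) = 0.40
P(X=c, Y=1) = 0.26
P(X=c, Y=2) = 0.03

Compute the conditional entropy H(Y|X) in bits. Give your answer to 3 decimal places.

0.535 bits

Chain rule: H(Y|X) = H(X,Y) − H(X).
Marginals: p(X) = (0.2200, 0.4900, 0.2900), p(Y) = (0.5600, 0.4400).
H(X,Y) = 2.0377 bits; H(X) = 1.5028 bits.
H(Y|X) = 2.0377 − 1.5028 = 0.535 bits.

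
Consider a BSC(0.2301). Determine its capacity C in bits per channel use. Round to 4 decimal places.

Binary symmetric channel: C = 1 − h₂(ε) where h₂ is the binary entropy function.
h₂(0.2301) = −0.2301·log₂0.2301 − 0.7699·log₂0.7699 = 0.7782.
C = 1 − 0.7782 = 0.2218 bits per channel use.

0.2218 bits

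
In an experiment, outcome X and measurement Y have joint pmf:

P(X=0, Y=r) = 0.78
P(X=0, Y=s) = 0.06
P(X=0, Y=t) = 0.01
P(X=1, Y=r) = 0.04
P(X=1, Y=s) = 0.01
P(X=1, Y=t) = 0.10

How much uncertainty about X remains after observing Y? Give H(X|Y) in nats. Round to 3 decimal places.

0.222 nats

Marginals: p(X) = (0.8500, 0.1500), p(Y) = (0.8200, 0.0700, 0.1100).
H(X|Y) = Σ p(Y) · H(X|Y=·).
  Y=r: p=0.8200, H(X|Y=r) = 0.1949
  Y=s: p=0.0700, H(X|Y=s) = 0.4101
  Y=t: p=0.1100, H(X|Y=t) = 0.3046
Weighted sum = 0.222 nats.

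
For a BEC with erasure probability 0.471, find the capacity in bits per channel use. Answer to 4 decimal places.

0.5290 bits

Binary erasure channel: capacity C = 1 − ε.
C = 1 − 0.471 = 0.5290 bits per channel use.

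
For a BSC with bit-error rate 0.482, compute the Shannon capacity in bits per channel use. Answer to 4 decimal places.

0.0009 bits

Binary symmetric channel: C = 1 − h₂(ε) where h₂ is the binary entropy function.
h₂(0.482) = −0.482·log₂0.482 − 0.518·log₂0.518 = 0.9991.
C = 1 − 0.9991 = 0.0009 bits per channel use.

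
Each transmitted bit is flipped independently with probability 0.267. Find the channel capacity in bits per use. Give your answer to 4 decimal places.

Binary symmetric channel: C = 1 − h₂(ε) where h₂ is the binary entropy function.
h₂(0.267) = −0.267·log₂0.267 − 0.733·log₂0.733 = 0.8371.
C = 1 − 0.8371 = 0.1629 bits per channel use.

0.1629 bits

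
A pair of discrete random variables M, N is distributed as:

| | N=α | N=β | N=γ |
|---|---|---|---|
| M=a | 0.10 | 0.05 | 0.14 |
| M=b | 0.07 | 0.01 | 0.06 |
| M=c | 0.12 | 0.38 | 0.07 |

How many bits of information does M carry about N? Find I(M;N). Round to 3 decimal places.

Marginals: p(M) = (0.2900, 0.1400, 0.5700), p(N) = (0.2900, 0.4400, 0.2700).
I(M;N) = H(M) + H(N) − H(M,N).
H(M) = 1.3773, H(N) = 1.5491, H(M,N) = 2.6900.
I(M;N) = 1.3773 + 1.5491 − 2.6900 = 0.236 bits.

0.236 bits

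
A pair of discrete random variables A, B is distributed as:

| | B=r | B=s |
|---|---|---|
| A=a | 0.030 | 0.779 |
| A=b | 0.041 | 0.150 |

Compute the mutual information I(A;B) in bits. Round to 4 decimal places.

Marginals: p(A) = (0.8090, 0.1910), p(B) = (0.0710, 0.9290).
I(A;B) = Σ p(x,y)·log₂[p(x,y)/(p(x)p(y))].
  (a,r): 0.030·log₂(0.5223) = -0.02811
  (a,s): 0.779·log₂(1.0365) = 0.04030
  (b,r): 0.041·log₂(3.0234) = 0.06544
  (b,s): 0.150·log₂(0.8454) = -0.03635
Sum = 0.0413 bits.

0.0413 bits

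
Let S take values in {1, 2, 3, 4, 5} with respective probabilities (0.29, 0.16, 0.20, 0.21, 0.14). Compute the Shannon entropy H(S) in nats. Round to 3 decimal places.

1.577 nats

H(S) = −Σ p·ln p.
  −(0.29)·ln(0.29) = 0.3590
  −(0.16)·ln(0.16) = 0.2932
  −(0.20)·ln(0.20) = 0.3219
  −(0.21)·ln(0.21) = 0.3277
  −(0.14)·ln(0.14) = 0.2753
Sum: 0.3590 + 0.2932 + 0.3219 + 0.3277 + 0.2753 = 1.577 nats.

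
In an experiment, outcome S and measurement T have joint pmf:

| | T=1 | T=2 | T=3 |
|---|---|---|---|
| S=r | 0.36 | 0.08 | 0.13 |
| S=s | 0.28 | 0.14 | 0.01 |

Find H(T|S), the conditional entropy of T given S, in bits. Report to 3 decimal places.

Marginals: p(S) = (0.5700, 0.4300), p(T) = (0.6400, 0.2200, 0.1400).
H(T|S) = Σ p(S) · H(T|S=·).
  S=r: p=0.5700, H(T|S=r) = 1.3027
  S=s: p=0.4300, H(T|S=s) = 1.0563
Weighted sum = 1.197 bits.

1.197 bits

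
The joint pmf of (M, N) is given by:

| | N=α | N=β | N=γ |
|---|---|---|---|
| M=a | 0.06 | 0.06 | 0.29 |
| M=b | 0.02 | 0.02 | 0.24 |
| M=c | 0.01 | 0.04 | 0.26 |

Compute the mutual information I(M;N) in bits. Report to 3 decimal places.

Marginals: p(M) = (0.4100, 0.2800, 0.3100), p(N) = (0.0900, 0.1200, 0.7900).
I(M;N) = H(M) + H(N) − H(M,N).
H(M) = 1.5654, H(N) = 0.9484, H(M,N) = 2.4823.
I(M;N) = 1.5654 + 0.9484 − 2.4823 = 0.031 bits.

0.031 bits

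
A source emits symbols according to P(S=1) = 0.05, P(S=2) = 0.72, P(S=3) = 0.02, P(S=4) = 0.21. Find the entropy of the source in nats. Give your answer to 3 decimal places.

0.792 nats

H(S) = −Σ p·ln p.
  −(0.05)·ln(0.05) = 0.1498
  −(0.72)·ln(0.72) = 0.2365
  −(0.02)·ln(0.02) = 0.0782
  −(0.21)·ln(0.21) = 0.3277
Sum: 0.1498 + 0.2365 + 0.0782 + 0.3277 = 0.792 nats.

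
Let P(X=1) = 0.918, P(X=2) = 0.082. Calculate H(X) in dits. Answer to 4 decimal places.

0.1232 dits

H(X) = −Σ p·log₁₀ p.
  −(0.918)·log₁₀(0.918) = 0.03411
  −(0.082)·log₁₀(0.082) = 0.08907
Sum: 0.03411 + 0.08907 = 0.1232 dits.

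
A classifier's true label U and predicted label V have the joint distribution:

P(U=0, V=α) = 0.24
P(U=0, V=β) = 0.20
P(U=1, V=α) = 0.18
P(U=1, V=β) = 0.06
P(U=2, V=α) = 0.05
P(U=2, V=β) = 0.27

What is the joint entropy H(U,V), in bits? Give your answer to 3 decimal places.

H(U,V) = −Σ p(x,y)·log₂ p(x,y) over all 6 cells.
  cell (0,α): −0.24·log₂0.24 = 0.4941
  cell (0,β): −0.20·log₂0.20 = 0.4644
  cell (1,α): −0.18·log₂0.18 = 0.4453
  cell (1,β): −0.06·log₂0.06 = 0.2435
  cell (2,α): −0.05·log₂0.05 = 0.2161
  cell (2,β): −0.27·log₂0.27 = 0.5100
Sum = 2.373 bits.

2.373 bits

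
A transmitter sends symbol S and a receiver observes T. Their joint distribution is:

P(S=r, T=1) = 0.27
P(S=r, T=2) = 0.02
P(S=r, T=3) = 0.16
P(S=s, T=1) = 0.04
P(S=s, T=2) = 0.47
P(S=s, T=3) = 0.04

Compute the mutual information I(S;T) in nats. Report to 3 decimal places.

0.385 nats

Marginals: p(S) = (0.4500, 0.5500), p(T) = (0.3100, 0.4900, 0.2000).
I(S;T) = H(S) + H(T) − H(S,T).
H(S) = 0.6881, H(T) = 1.0345, H(S,T) = 1.3373.
I(S;T) = 0.6881 + 1.0345 − 1.3373 = 0.385 nats.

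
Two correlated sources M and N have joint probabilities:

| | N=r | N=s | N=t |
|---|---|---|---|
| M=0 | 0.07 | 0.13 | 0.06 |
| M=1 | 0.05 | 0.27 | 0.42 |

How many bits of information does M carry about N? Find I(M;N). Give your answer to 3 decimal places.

Marginals: p(M) = (0.2600, 0.7400), p(N) = (0.1200, 0.4000, 0.4800).
I(M;N) = H(M) + H(N) − H(M,N).
H(M) = 0.8267, H(N) = 1.4041, H(M,N) = 2.1465.
I(M;N) = 0.8267 + 1.4041 − 2.1465 = 0.084 bits.

0.084 bits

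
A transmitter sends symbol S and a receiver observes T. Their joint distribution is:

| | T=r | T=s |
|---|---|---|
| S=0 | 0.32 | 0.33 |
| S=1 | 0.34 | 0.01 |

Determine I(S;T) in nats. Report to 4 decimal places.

Marginals: p(S) = (0.6500, 0.3500), p(T) = (0.6600, 0.3400).
I(S;T) = Σ p(x,y)·ln[p(x,y)/(p(x)p(y))].
  (0,r): 0.32·ln(0.7459) = -0.09380
  (0,s): 0.33·ln(1.4932) = 0.13231
  (1,r): 0.34·ln(1.4719) = 0.13142
  (1,s): 0.01·ln(0.0840) = -0.02477
Sum = 0.1452 nats.

0.1452 nats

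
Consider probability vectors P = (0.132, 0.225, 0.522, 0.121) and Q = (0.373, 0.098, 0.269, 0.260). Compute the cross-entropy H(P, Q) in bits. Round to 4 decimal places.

H(P,Q) = −Σ p·log₂ q.
  −0.132·log₂(0.373) = 0.18780
  −0.225·log₂(0.098) = 0.75399
  −0.522·log₂(0.269) = 0.98884
  −0.121·log₂(0.260) = 0.23515
H(P,Q) = 2.1658 bits.

2.1658 bits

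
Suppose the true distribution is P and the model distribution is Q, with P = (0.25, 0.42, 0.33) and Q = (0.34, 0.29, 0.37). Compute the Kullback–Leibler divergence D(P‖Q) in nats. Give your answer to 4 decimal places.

D(P‖Q) = Σ p·ln(p/q).
  0.25·ln(0.25/0.34) = -0.07687
  0.42·ln(0.42/0.29) = 0.15556
  0.33·ln(0.33/0.37) = -0.03776
D(P‖Q) = 0.0409 nats.

0.0409 nats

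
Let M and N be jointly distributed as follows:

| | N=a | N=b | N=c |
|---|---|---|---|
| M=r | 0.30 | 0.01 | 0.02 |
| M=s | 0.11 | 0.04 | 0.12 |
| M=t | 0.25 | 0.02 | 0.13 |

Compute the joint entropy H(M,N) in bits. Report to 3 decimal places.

H(M,N) = −Σ p(x,y)·log₂ p(x,y) over all 9 cells.
  cell (r,a): −0.30·log₂0.30 = 0.5211
  cell (r,b): −0.01·log₂0.01 = 0.0664
  cell (r,c): −0.02·log₂0.02 = 0.1129
  cell (s,a): −0.11·log₂0.11 = 0.3503
  cell (s,b): −0.04·log₂0.04 = 0.1858
  cell (s,c): −0.12·log₂0.12 = 0.3671
  cell (t,a): −0.25·log₂0.25 = 0.5000
  cell (t,b): −0.02·log₂0.02 = 0.1129
  cell (t,c): −0.13·log₂0.13 = 0.3826
Sum = 2.599 bits.

2.599 bits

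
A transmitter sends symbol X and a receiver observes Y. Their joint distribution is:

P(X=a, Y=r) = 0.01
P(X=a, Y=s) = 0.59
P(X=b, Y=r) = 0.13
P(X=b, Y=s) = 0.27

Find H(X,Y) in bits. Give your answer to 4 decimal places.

H(X,Y) = −Σ p(x,y)·log₂ p(x,y) over all 4 cells.
  cell (a,r): −0.01·log₂0.01 = 0.06644
  cell (a,s): −0.59·log₂0.59 = 0.44912
  cell (b,r): −0.13·log₂0.13 = 0.38264
  cell (b,s): −0.27·log₂0.27 = 0.51002
Sum = 1.4082 bits.

1.4082 bits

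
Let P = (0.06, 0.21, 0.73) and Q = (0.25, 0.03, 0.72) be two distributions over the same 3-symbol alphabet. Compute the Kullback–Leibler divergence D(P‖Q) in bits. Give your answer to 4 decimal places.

0.4805 bits

D(P‖Q) = Σ p·log₂(p/q).
  0.06·log₂(0.06/0.25) = -0.12353
  0.21·log₂(0.21/0.03) = 0.58954
  0.73·log₂(0.73/0.72) = 0.01453
D(P‖Q) = 0.4805 bits.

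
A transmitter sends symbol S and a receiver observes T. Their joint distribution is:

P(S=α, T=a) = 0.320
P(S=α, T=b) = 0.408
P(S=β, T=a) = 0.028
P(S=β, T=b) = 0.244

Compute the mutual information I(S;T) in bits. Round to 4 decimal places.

0.0819 bits

Marginals: p(S) = (0.7280, 0.2720), p(T) = (0.3480, 0.6520).
I(S;T) = Σ p(x,y)·log₂[p(x,y)/(p(x)p(y))].
  (α,a): 0.320·log₂(1.2631) = 0.10783
  (α,b): 0.408·log₂(0.8596) = -0.08907
  (β,a): 0.028·log₂(0.2958) = -0.04920
  (β,b): 0.244·log₂(1.3759) = 0.11232
Sum = 0.0819 bits.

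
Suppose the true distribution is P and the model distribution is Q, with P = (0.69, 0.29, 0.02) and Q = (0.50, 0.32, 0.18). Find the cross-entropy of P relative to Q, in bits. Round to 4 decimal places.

H(P,Q) = −Σ p·log₂ q.
  −0.69·log₂(0.50) = 0.69000
  −0.29·log₂(0.32) = 0.47672
  −0.02·log₂(0.18) = 0.04948
H(P,Q) = 1.2162 bits.

1.2162 bits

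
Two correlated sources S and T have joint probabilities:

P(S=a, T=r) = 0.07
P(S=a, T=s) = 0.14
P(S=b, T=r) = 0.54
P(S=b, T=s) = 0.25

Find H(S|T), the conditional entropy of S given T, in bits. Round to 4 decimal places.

0.6809 bits

Chain rule: H(S|T) = H(S,T) − H(T).
Marginals: p(S) = (0.2100, 0.7900), p(T) = (0.6100, 0.3900).
H(S,T) = 1.6457 bits; H(T) = 0.9648 bits.
H(S|T) = 1.6457 − 0.9648 = 0.6809 bits.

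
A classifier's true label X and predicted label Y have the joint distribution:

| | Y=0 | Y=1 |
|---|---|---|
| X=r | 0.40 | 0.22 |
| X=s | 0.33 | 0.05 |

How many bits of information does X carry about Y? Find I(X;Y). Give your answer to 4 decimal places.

Marginals: p(X) = (0.6200, 0.3800), p(Y) = (0.7300, 0.2700).
I(X;Y) = Σ p(x,y)·log₂[p(x,y)/(p(x)p(y))].
  (r,0): 0.40·log₂(0.8838) = -0.07129
  (r,1): 0.22·log₂(1.3142) = 0.08672
  (s,0): 0.33·log₂(1.1896) = 0.08266
  (s,1): 0.05·log₂(0.4873) = -0.05185
Sum = 0.0462 bits.

0.0462 bits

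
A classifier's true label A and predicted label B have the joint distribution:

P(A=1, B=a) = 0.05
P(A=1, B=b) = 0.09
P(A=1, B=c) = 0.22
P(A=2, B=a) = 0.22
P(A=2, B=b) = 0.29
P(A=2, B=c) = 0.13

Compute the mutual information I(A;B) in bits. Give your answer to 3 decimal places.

Marginals: p(A) = (0.3600, 0.6400), p(B) = (0.2700, 0.3800, 0.3500).
I(A;B) = H(A) + H(B) − H(A,B).
H(A) = 0.9427, H(B) = 1.5706, H(A,B) = 2.3904.
I(A;B) = 0.9427 + 1.5706 − 2.3904 = 0.123 bits.

0.123 bits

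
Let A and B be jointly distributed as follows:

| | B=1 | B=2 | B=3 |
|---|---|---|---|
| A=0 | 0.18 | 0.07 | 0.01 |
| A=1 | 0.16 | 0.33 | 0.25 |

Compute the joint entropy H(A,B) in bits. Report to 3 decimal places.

2.231 bits

H(A,B) = −Σ p(x,y)·log₂ p(x,y) over all 6 cells.
  cell (0,1): −0.18·log₂0.18 = 0.4453
  cell (0,2): −0.07·log₂0.07 = 0.2686
  cell (0,3): −0.01·log₂0.01 = 0.0664
  cell (1,1): −0.16·log₂0.16 = 0.4230
  cell (1,2): −0.33·log₂0.33 = 0.5278
  cell (1,3): −0.25·log₂0.25 = 0.5000
Sum = 2.231 bits.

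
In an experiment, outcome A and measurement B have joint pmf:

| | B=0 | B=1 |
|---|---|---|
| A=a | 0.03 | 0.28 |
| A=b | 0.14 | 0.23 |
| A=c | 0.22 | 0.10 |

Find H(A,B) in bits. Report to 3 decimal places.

H(A,B) = −Σ p(x,y)·log₂ p(x,y) over all 6 cells.
  cell (a,0): −0.03·log₂0.03 = 0.1518
  cell (a,1): −0.28·log₂0.28 = 0.5142
  cell (b,0): −0.14·log₂0.14 = 0.3971
  cell (b,1): −0.23·log₂0.23 = 0.4877
  cell (c,0): −0.22·log₂0.22 = 0.4806
  cell (c,1): −0.10·log₂0.10 = 0.3322
Sum = 2.364 bits.

2.364 bits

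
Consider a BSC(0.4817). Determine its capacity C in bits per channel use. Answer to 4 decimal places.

Binary symmetric channel: C = 1 − h₂(ε) where h₂ is the binary entropy function.
h₂(0.4817) = −0.4817·log₂0.4817 − 0.5183·log₂0.5183 = 0.9990.
C = 1 − 0.9990 = 0.0010 bits per channel use.

0.0010 bits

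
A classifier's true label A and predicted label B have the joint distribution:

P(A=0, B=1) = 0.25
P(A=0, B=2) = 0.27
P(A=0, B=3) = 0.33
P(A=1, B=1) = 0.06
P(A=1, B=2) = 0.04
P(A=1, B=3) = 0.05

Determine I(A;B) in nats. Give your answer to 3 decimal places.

0.003 nats

Marginals: p(A) = (0.8500, 0.1500), p(B) = (0.3100, 0.3100, 0.3800).
I(A;B) = Σ p(x,y)·ln[p(x,y)/(p(x)p(y))].
  (0,1): 0.25·ln(0.9488) = -0.0131
  (0,2): 0.27·ln(1.0247) = 0.0066
  (0,3): 0.33·ln(1.0217) = 0.0071
  (1,1): 0.06·ln(1.2903) = 0.0153
  (1,2): 0.04·ln(0.8602) = -0.0060
  (1,3): 0.05·ln(0.8772) = -0.0066
Sum = 0.003 nats.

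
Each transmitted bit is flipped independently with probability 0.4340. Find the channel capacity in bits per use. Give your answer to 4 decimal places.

Binary symmetric channel: C = 1 − h₂(ε) where h₂ is the binary entropy function.
h₂(0.4340) = −0.4340·log₂0.4340 − 0.5660·log₂0.5660 = 0.9874.
C = 1 − 0.9874 = 0.0126 bits per channel use.

0.0126 bits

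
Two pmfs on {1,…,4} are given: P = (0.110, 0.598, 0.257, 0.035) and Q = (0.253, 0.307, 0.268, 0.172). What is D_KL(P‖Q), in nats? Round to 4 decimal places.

0.2406 nats

D(P‖Q) = Σ p·ln(p/q).
  0.110·ln(0.110/0.253) = -0.09162
  0.598·ln(0.598/0.307) = 0.39871
  0.257·ln(0.257/0.268) = -0.01077
  0.035·ln(0.035/0.172) = -0.05573
D(P‖Q) = 0.2406 nats.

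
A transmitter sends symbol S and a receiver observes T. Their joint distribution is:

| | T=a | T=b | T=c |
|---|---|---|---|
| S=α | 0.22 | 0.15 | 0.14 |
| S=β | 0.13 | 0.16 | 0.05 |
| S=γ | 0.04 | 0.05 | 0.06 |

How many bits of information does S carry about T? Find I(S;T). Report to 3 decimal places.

0.040 bits

Marginals: p(S) = (0.5100, 0.3400, 0.1500), p(T) = (0.3900, 0.3600, 0.2500).
I(S;T) = Σ p(x,y)·log₂[p(x,y)/(p(x)p(y))].
  (α,a): 0.22·log₂(1.1061) = 0.0320
  (α,b): 0.15·log₂(0.8170) = -0.0437
  (α,c): 0.14·log₂(1.0980) = 0.0189
  (β,a): 0.13·log₂(0.9804) = -0.0037
  (β,b): 0.16·log₂(1.3072) = 0.0618
  (β,c): 0.05·log₂(0.5882) = -0.0383
  (γ,a): 0.04·log₂(0.6838) = -0.0219
  (γ,b): 0.05·log₂(0.9259) = -0.0056
  (γ,c): 0.06·log₂(1.6000) = 0.0407
Sum = 0.040 bits.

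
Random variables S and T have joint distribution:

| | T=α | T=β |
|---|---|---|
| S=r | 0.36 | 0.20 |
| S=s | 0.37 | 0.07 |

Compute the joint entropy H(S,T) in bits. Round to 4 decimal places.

1.7943 bits

H(S,T) = −Σ p(x,y)·log₂ p(x,y) over all 4 cells.
  cell (r,α): −0.36·log₂0.36 = 0.53062
  cell (r,β): −0.20·log₂0.20 = 0.46439
  cell (s,α): −0.37·log₂0.37 = 0.53073
  cell (s,β): −0.07·log₂0.07 = 0.26856
Sum = 1.7943 bits.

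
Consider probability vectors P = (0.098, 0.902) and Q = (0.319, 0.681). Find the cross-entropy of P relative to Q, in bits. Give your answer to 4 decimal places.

H(P,Q) = −Σ p·log₂ q.
  −0.098·log₂(0.319) = 0.16154
  −0.902·log₂(0.681) = 0.49995
H(P,Q) = 0.6615 bits.

0.6615 bits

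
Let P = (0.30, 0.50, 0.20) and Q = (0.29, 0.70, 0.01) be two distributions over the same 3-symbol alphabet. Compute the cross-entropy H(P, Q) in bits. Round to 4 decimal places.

2.1218 bits

H(P,Q) = −Σ p·log₂ q.
  −0.30·log₂(0.29) = 0.53576
  −0.50·log₂(0.70) = 0.25729
  −0.20·log₂(0.01) = 1.32877
H(P,Q) = 2.1218 bits.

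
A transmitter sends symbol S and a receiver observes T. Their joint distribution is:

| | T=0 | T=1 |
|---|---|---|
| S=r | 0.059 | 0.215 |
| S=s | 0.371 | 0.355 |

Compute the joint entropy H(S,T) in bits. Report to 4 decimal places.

1.7788 bits

H(S,T) = −Σ p(x,y)·log₂ p(x,y) over all 4 cells.
  cell (r,0): −0.059·log₂0.059 = 0.24091
  cell (r,1): −0.215·log₂0.215 = 0.47678
  cell (s,0): −0.371·log₂0.371 = 0.53072
  cell (s,1): −0.355·log₂0.355 = 0.53041
Sum = 1.7788 bits.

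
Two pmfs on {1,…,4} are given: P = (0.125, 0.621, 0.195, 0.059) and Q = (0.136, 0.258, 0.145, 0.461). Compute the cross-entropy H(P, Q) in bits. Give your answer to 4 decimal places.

2.1827 bits

H(P,Q) = −Σ p·log₂ q.
  −0.125·log₂(0.136) = 0.35979
  −0.621·log₂(0.258) = 1.21378
  −0.195·log₂(0.145) = 0.54325
  −0.059·log₂(0.461) = 0.06591
H(P,Q) = 2.1827 bits.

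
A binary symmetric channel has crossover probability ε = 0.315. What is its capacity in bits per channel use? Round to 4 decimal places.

0.1011 bits

Binary symmetric channel: C = 1 − h₂(ε) where h₂ is the binary entropy function.
h₂(0.315) = −0.315·log₂0.315 − 0.685·log₂0.685 = 0.8989.
C = 1 − 0.8989 = 0.1011 bits per channel use.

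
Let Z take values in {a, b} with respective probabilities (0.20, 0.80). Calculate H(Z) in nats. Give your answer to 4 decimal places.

H(Z) = −Σ p·ln p.
  −(0.20)·ln(0.20) = 0.32189
  −(0.80)·ln(0.80) = 0.17851
Sum: 0.32189 + 0.17851 = 0.5004 nats.

0.5004 nats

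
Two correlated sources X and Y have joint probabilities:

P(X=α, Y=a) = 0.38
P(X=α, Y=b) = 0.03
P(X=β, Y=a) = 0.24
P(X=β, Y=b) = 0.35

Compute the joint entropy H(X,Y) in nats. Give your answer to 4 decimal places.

1.1828 nats

H(X,Y) = −Σ p(x,y)·ln p(x,y) over all 4 cells.
  cell (α,a): −0.38·ln0.38 = 0.36768
  cell (α,b): −0.03·ln0.03 = 0.10520
  cell (β,a): −0.24·ln0.24 = 0.34251
  cell (β,b): −0.35·ln0.35 = 0.36744
Sum = 1.1828 nats.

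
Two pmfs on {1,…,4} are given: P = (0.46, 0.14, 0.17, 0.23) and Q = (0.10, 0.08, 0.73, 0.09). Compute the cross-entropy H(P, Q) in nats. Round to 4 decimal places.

2.0201 nats

H(P,Q) = −Σ p·ln q.
  −0.46·ln(0.10) = 1.05919
  −0.14·ln(0.08) = 0.35360
  −0.17·ln(0.73) = 0.05350
  −0.23·ln(0.09) = 0.55383
H(P,Q) = 2.0201 nats.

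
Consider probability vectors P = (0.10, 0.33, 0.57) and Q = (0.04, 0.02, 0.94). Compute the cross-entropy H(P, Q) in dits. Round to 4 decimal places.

0.7158 dits

H(P,Q) = −Σ p·log₁₀ q.
  −0.10·log₁₀(0.04) = 0.13979
  −0.33·log₁₀(0.02) = 0.56066
  −0.57·log₁₀(0.94) = 0.01532
H(P,Q) = 0.7158 dits.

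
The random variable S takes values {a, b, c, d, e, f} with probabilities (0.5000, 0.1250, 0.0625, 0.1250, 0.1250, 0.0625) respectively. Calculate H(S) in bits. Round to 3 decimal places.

2.125 bits

H(S) = −Σ p·log₂ p.
  −(0.5000)·log₂(0.5000) = 0.5000
  −(0.1250)·log₂(0.1250) = 0.3750
  −(0.0625)·log₂(0.0625) = 0.2500
  −(0.1250)·log₂(0.1250) = 0.3750
  −(0.1250)·log₂(0.1250) = 0.3750
  −(0.0625)·log₂(0.0625) = 0.2500
Sum: 0.5000 + 0.3750 + 0.2500 + 0.3750 + 0.3750 + 0.2500 = 2.125 bits.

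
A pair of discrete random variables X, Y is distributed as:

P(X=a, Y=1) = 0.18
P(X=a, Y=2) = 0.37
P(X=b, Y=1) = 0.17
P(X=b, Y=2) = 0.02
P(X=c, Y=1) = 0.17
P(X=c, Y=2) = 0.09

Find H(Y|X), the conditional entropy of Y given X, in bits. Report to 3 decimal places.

0.836 bits

Marginals: p(X) = (0.5500, 0.1900, 0.2600), p(Y) = (0.5200, 0.4800).
H(Y|X) = Σ p(X) · H(Y|X=·).
  X=a: p=0.5500, H(Y|X=a) = 0.9121
  X=b: p=0.1900, H(Y|X=b) = 0.4855
  X=c: p=0.2600, H(Y|X=c) = 0.9306
Weighted sum = 0.836 bits.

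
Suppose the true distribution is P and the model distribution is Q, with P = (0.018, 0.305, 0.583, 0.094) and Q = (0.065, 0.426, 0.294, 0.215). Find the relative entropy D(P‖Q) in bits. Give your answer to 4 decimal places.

0.2833 bits

D(P‖Q) = Σ p·log₂(p/q).
  0.018·log₂(0.018/0.065) = -0.03334
  0.305·log₂(0.305/0.426) = -0.14702
  0.583·log₂(0.583/0.294) = 0.57582
  0.094·log₂(0.094/0.215) = -0.11220
D(P‖Q) = 0.2833 bits.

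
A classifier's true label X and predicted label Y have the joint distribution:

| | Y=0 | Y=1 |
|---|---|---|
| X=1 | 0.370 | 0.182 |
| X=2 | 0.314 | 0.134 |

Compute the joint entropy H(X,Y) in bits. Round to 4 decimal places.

H(X,Y) = −Σ p(x,y)·log₂ p(x,y) over all 4 cells.
  cell (1,0): −0.370·log₂0.370 = 0.53073
  cell (1,1): −0.182·log₂0.182 = 0.44735
  cell (2,0): −0.314·log₂0.314 = 0.52475
  cell (2,1): −0.134·log₂0.134 = 0.38856
Sum = 1.8914 bits.

1.8914 bits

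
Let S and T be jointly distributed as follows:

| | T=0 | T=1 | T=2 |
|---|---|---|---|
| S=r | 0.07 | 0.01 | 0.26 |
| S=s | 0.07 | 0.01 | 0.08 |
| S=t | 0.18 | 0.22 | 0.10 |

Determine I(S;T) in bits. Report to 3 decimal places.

Marginals: p(S) = (0.3400, 0.1600, 0.5000), p(T) = (0.3200, 0.2400, 0.4400).
I(S;T) = Σ p(x,y)·log₂[p(x,y)/(p(x)p(y))].
  (r,0): 0.07·log₂(0.6434) = -0.0445
  (r,1): 0.01·log₂(0.1225) = -0.0303
  (r,2): 0.26·log₂(1.7380) = 0.2073
  (s,0): 0.07·log₂(1.3672) = 0.0316
  (s,1): 0.01·log₂(0.2604) = -0.0194
  (s,2): 0.08·log₂(1.1364) = 0.0148
  (t,0): 0.18·log₂(1.1250) = 0.0306
  (t,1): 0.22·log₂(1.8333) = 0.1924
  (t,2): 0.10·log₂(0.4545) = -0.1138
Sum = 0.269 bits.

0.269 bits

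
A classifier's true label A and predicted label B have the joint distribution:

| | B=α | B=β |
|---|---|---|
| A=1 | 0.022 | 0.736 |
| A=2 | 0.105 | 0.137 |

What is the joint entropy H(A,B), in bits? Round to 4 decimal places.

H(A,B) = −Σ p(x,y)·log₂ p(x,y) over all 4 cells.
  cell (1,α): −0.022·log₂0.022 = 0.12114
  cell (1,β): −0.736·log₂0.736 = 0.32548
  cell (2,α): −0.105·log₂0.105 = 0.34141
  cell (2,β): −0.137·log₂0.137 = 0.39288
Sum = 1.1809 bits.

1.1809 bits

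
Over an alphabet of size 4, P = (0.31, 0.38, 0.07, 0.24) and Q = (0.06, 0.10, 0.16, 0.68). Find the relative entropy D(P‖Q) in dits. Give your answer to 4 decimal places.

0.3077 dits

D(P‖Q) = Σ p·log₁₀(p/q).
  0.31·log₁₀(0.31/0.06) = 0.22110
  0.38·log₁₀(0.38/0.10) = 0.22032
  0.07·log₁₀(0.07/0.16) = -0.02513
  0.24·log₁₀(0.24/0.68) = -0.10855
D(P‖Q) = 0.3077 dits.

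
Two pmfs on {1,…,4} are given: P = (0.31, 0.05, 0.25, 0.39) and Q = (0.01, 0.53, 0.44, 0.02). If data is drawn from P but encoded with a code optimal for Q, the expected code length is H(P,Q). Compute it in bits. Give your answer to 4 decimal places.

4.6026 bits

H(P,Q) = −Σ p·log₂ q.
  −0.31·log₂(0.01) = 2.05960
  −0.05·log₂(0.53) = 0.04580
  −0.25·log₂(0.44) = 0.29611
  −0.39·log₂(0.02) = 2.20110
H(P,Q) = 4.6026 bits.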